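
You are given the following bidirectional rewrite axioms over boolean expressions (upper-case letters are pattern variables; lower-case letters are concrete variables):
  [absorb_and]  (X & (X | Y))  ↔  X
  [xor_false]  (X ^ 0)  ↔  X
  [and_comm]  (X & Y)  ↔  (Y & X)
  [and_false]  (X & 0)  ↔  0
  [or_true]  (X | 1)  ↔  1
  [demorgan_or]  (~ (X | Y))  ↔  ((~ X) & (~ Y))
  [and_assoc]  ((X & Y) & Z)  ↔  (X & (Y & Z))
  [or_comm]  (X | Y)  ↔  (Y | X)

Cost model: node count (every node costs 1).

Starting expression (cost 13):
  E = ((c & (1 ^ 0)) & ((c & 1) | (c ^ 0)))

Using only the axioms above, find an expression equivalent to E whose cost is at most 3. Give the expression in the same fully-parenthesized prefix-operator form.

(c & 1)   [cost 3]

step 1: xor_false (→) rewrites (1 ^ 0) into 1, now ((c & 1) & ((c & 1) | (c ^ 0)))
step 2: xor_false (→) rewrites (c ^ 0) into c, now ((c & 1) & ((c & 1) | c))
step 3: absorb_and (→) rewrites ((c & 1) & ((c & 1) | c)) into (c & 1), reaching cost 3 (bound 3)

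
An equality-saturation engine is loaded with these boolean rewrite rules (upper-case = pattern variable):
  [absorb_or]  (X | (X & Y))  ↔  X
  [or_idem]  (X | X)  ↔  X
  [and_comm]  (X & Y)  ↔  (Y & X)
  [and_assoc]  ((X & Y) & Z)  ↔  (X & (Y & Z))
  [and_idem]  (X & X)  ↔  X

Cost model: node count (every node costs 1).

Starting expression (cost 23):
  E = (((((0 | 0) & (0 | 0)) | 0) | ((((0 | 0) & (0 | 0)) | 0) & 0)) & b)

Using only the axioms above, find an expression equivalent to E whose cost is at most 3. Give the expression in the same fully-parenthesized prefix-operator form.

(1) ((((0 | 0) & (0 | 0)) | 0) | ((((0 | 0) & (0 | 0)) | 0) & 0))  =[absorb_or →]=  (((0 | 0) & (0 | 0)) | 0)    ⊢ ((((0 | 0) & (0 | 0)) | 0) & b)
(2) ((0 | 0) & (0 | 0))  =[and_idem →]=  (0 | 0)    ⊢ (((0 | 0) | 0) & b)
(3) (0 | 0)  =[or_idem →]=  0    ⊢ ((0 | 0) & b)
(4) (0 | 0)  =[or_idem →]=  0    ⊢ cost 3, within 3

(0 & b)   [cost 3]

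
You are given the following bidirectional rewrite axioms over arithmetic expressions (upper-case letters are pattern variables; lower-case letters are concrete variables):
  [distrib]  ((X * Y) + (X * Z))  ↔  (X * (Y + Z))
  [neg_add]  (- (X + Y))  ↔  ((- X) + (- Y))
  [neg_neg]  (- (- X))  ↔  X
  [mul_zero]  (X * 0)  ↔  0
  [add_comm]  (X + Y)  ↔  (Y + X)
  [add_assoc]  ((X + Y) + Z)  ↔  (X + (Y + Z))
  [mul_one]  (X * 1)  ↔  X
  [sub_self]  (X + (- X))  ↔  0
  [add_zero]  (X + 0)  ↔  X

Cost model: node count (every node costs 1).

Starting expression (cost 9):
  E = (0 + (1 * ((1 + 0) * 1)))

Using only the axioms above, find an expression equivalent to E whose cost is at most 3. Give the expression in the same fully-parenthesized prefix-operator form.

step 1: mul_one (→) rewrites ((1 + 0) * 1) into (1 + 0), now (0 + (1 * (1 + 0)))
step 2: add_zero (→) rewrites (1 + 0) into 1, now (0 + (1 * 1))
step 3: mul_one (→) rewrites (1 * 1) into 1, reaching cost 3 (bound 3)

(0 + 1)   [cost 3]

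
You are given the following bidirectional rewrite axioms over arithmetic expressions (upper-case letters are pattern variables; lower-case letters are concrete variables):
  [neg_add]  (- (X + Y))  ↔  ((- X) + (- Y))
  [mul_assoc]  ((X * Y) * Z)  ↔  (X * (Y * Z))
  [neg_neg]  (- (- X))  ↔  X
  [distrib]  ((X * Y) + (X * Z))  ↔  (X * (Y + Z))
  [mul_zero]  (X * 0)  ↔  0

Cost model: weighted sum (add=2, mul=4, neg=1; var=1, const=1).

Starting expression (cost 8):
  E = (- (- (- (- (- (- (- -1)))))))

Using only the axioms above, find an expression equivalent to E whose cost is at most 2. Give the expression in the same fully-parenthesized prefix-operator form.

(- -1)   [cost 2]

step 1: neg_neg (→) rewrites (- (- -1)) into -1, now (- (- (- (- (- -1)))))
step 2: neg_neg (→) rewrites (- (- -1)) into -1, now (- (- (- -1)))
step 3: neg_neg (→) rewrites (- (- (- -1))) into (- -1), reaching cost 2 (bound 2)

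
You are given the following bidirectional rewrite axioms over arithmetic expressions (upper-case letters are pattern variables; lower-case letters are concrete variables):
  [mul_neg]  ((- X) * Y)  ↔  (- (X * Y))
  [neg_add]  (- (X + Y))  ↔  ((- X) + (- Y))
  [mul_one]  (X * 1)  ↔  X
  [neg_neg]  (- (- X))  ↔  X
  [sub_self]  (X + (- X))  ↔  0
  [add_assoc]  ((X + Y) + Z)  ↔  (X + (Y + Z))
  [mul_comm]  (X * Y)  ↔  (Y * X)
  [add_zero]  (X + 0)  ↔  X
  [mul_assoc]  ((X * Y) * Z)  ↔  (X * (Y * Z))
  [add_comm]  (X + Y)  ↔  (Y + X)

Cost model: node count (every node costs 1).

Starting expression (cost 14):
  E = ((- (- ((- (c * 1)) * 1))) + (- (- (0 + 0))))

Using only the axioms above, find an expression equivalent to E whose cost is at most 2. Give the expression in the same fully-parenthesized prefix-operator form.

1. [neg_neg →] (- (- ((- (c * 1)) * 1)))  →  ((- (c * 1)) * 1);  E = (((- (c * 1)) * 1) + (- (- (0 + 0))))
2. [mul_one →] (c * 1)  →  c;  E = (((- c) * 1) + (- (- (0 + 0))))
3. [neg_neg →] (- (- (0 + 0)))  →  (0 + 0);  E = (((- c) * 1) + (0 + 0))
4. [mul_one →] ((- c) * 1)  →  (- c);  E = ((- c) + (0 + 0))
5. [add_zero →] (0 + 0)  →  0;  E = ((- c) + 0)
6. [add_zero →] ((- c) + 0)  →  (- c);  cost 2 ≤ 2, done

(- c)   [cost 2]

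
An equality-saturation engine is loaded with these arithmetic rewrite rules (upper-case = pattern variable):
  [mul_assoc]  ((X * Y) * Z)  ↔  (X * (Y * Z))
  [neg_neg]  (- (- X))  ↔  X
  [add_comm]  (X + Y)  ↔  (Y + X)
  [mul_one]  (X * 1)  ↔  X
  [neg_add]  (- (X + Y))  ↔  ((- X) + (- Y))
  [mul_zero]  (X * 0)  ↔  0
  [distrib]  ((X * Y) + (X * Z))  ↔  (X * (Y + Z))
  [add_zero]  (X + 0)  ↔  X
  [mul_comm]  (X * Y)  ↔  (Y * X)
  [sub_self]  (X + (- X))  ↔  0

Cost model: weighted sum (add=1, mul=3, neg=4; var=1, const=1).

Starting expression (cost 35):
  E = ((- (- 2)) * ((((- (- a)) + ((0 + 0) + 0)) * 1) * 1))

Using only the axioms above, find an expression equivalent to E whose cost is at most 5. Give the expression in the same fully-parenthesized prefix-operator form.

(2 * a)   [cost 5]

step 1: mul_one (→) rewrites ((((- (- a)) + ((0 + 0) + 0)) * 1) * 1) into (((- (- a)) + ((0 + 0) + 0)) * 1), now ((- (- 2)) * (((- (- a)) + ((0 + 0) + 0)) * 1))
step 2: neg_neg (→) rewrites (- (- 2)) into 2, now (2 * (((- (- a)) + ((0 + 0) + 0)) * 1))
step 3: mul_one (→) rewrites (((- (- a)) + ((0 + 0) + 0)) * 1) into ((- (- a)) + ((0 + 0) + 0)), now (2 * ((- (- a)) + ((0 + 0) + 0)))
step 4: add_zero (→) rewrites (0 + 0) into 0, now (2 * ((- (- a)) + (0 + 0)))
step 5: neg_neg (→) rewrites (- (- a)) into a, now (2 * (a + (0 + 0)))
step 6: add_zero (→) rewrites (0 + 0) into 0, now (2 * (a + 0))
step 7: add_zero (→) rewrites (a + 0) into a, reaching cost 5 (bound 5)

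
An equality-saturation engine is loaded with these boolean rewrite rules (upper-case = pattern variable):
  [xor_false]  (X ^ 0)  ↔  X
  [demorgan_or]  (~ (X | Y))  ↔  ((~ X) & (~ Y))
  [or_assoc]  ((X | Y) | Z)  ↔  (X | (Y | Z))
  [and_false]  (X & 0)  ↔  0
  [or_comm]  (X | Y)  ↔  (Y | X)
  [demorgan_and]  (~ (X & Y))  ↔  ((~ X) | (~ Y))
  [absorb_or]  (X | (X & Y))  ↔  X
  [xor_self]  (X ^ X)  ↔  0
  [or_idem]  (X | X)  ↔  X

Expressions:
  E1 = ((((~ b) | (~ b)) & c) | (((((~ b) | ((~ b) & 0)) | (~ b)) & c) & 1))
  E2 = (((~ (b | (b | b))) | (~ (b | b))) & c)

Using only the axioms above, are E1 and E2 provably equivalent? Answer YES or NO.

YES

step 1: absorb_or (→) rewrites ((~ b) | ((~ b) & 0)) into (~ b), now ((((~ b) | (~ b)) & c) | ((((~ b) | (~ b)) & c) & 1))
step 2: absorb_or (→) rewrites ((((~ b) | (~ b)) & c) | ((((~ b) | (~ b)) & c) & 1)) into (((~ b) | (~ b)) & c)
step 3: or_idem (→) rewrites ((~ b) | (~ b)) into (~ b), now ((~ b) & c)
step 4: or_idem (←) rewrites b into (b | b), now ((~ (b | b)) & c)
step 5: or_idem (←) rewrites (~ (b | b)) into ((~ (b | b)) | (~ (b | b))), now (((~ (b | b)) | (~ (b | b))) & c)
step 6: or_idem (←) rewrites b into (b | b), which is E2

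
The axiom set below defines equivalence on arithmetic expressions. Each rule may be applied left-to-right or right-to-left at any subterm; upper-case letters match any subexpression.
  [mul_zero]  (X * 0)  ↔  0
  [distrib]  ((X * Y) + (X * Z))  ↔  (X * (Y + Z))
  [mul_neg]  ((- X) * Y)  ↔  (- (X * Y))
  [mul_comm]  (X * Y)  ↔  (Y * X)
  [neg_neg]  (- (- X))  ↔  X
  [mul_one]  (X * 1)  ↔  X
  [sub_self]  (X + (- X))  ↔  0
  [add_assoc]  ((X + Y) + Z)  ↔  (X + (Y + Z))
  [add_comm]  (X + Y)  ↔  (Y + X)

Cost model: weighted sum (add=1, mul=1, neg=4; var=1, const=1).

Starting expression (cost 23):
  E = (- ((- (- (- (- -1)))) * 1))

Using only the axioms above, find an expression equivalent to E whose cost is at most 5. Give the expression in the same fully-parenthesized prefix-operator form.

1. [mul_one →] ((- (- (- (- -1)))) * 1)  →  (- (- (- (- -1))));  E = (- (- (- (- (- -1)))))
2. [neg_neg →] (- (- (- (- -1))))  →  (- (- -1));  E = (- (- (- -1)))
3. [neg_neg →] (- (- (- -1)))  →  (- -1);  cost 5 ≤ 5, done

(- -1)   [cost 5]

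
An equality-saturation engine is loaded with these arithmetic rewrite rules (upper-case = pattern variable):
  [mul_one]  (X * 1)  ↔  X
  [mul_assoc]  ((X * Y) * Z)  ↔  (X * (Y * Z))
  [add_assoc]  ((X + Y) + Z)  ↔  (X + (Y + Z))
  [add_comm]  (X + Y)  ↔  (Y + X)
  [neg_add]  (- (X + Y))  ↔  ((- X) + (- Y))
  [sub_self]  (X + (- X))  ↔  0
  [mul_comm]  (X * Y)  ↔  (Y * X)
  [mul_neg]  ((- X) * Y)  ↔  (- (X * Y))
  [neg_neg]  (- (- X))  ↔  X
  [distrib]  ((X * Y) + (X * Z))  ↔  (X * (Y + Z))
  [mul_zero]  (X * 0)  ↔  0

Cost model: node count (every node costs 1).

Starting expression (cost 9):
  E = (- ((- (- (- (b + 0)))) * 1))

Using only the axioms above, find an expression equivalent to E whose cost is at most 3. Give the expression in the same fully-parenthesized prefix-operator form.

(b + 0)   [cost 3]

(1) ((- (- (- (b + 0)))) * 1)  =[mul_one →]=  (- (- (- (b + 0))))    ⊢ (- (- (- (- (b + 0)))))
(2) (- (- (- (b + 0))))  =[neg_neg →]=  (- (b + 0))    ⊢ (- (- (b + 0)))
(3) (- (- (b + 0)))  =[neg_neg →]=  (b + 0)    ⊢ cost 3, within 3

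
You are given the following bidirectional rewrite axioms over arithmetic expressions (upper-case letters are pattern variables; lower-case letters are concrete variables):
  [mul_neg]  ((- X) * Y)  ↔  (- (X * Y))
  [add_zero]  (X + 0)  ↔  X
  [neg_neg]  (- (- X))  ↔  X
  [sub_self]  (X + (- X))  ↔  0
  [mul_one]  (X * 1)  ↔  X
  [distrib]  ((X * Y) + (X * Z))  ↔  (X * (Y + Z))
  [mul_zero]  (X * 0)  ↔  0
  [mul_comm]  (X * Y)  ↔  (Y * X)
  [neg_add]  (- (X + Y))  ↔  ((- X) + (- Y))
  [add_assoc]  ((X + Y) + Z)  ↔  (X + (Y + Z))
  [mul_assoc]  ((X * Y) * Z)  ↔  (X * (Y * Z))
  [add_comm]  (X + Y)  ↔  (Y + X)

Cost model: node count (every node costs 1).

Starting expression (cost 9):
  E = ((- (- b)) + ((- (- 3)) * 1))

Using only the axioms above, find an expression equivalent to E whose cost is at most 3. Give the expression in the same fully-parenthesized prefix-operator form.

1. [mul_one →] ((- (- 3)) * 1)  →  (- (- 3));  E = ((- (- b)) + (- (- 3)))
2. [neg_neg →] (- (- 3))  →  3;  E = ((- (- b)) + 3)
3. [neg_neg →] (- (- b))  →  b;  cost 3 ≤ 3, done

(b + 3)   [cost 3]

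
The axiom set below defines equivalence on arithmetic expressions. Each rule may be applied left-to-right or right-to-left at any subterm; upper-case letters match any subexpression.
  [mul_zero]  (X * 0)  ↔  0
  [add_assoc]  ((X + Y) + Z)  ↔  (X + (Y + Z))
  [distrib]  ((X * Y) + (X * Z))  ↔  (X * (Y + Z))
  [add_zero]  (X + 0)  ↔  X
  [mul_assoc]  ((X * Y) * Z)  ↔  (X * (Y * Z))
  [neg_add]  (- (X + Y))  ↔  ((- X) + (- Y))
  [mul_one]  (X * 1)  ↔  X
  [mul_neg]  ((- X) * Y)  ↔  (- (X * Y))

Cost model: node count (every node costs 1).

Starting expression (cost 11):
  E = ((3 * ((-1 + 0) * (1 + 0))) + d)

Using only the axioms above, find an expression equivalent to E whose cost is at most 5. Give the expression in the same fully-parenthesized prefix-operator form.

1. [add_zero →] (1 + 0)  →  1;  E = ((3 * ((-1 + 0) * 1)) + d)
2. [mul_one →] ((-1 + 0) * 1)  →  (-1 + 0);  E = ((3 * (-1 + 0)) + d)
3. [add_zero →] (-1 + 0)  →  -1;  cost 5 ≤ 5, done

((3 * -1) + d)   [cost 5]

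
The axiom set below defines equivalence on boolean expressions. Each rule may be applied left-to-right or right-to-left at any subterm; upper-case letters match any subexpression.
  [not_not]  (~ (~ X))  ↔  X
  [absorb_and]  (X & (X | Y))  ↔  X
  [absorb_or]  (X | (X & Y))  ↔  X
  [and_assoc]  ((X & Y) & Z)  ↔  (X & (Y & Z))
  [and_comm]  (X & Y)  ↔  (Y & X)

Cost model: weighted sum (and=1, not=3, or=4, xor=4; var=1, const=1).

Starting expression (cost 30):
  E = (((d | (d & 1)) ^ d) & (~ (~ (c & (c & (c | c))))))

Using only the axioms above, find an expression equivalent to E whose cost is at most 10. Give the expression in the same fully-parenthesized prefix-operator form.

1. [absorb_or →] (d | (d & 1))  →  d;  E = ((d ^ d) & (~ (~ (c & (c & (c | c))))))
2. [not_not →] (~ (~ (c & (c & (c | c)))))  →  (c & (c & (c | c)));  E = ((d ^ d) & (c & (c & (c | c))))
3. [absorb_and →] (c & (c | c))  →  c;  cost 10 ≤ 10, done

((d ^ d) & (c & c))   [cost 10]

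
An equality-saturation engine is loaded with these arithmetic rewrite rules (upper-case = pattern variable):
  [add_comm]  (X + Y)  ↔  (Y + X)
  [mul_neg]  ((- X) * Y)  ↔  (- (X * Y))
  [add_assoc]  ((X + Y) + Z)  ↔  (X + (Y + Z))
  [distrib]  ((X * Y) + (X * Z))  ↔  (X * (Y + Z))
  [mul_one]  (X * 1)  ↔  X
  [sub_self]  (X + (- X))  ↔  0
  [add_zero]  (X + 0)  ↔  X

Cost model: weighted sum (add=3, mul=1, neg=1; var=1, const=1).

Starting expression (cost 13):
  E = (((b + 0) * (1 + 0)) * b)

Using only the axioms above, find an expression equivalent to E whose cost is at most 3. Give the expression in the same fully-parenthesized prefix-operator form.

step 1: add_zero (→) rewrites (b + 0) into b, now ((b * (1 + 0)) * b)
step 2: add_zero (→) rewrites (1 + 0) into 1, now ((b * 1) * b)
step 3: mul_one (→) rewrites (b * 1) into b, reaching cost 3 (bound 3)

(b * b)   [cost 3]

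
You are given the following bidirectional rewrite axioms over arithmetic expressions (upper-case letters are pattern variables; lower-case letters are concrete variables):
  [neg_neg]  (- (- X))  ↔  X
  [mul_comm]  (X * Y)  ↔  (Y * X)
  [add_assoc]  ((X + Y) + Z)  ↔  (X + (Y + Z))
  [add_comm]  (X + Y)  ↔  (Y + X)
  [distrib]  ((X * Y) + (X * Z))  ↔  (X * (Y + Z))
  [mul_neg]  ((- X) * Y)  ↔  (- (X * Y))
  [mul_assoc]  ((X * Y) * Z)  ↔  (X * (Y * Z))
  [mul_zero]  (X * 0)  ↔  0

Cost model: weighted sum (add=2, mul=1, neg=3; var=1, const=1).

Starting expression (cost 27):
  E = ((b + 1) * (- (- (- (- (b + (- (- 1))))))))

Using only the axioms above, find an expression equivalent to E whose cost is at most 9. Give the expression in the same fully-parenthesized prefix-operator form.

((b + 1) * (b + 1))   [cost 9]

(1) (- (- (- (b + (- (- 1))))))  =[neg_neg →]=  (- (b + (- (- 1))))    ⊢ ((b + 1) * (- (- (b + (- (- 1))))))
(2) (- (- 1))  =[neg_neg →]=  1    ⊢ ((b + 1) * (- (- (b + 1))))
(3) (- (- (b + 1)))  =[neg_neg →]=  (b + 1)    ⊢ cost 9, within 9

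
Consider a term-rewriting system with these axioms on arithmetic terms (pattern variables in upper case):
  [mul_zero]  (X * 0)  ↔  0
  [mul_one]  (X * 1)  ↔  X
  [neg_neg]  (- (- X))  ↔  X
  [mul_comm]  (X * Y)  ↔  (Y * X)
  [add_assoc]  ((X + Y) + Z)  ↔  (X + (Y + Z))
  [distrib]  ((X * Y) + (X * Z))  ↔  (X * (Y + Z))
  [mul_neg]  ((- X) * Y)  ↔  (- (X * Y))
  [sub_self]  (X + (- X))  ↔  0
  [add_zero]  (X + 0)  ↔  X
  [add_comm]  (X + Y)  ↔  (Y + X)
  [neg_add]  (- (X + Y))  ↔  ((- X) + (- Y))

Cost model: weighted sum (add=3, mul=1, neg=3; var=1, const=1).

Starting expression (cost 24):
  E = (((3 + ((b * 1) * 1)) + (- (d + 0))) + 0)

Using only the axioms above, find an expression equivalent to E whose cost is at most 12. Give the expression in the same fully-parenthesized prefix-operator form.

1. [mul_one →] (b * 1)  →  b;  E = (((3 + (b * 1)) + (- (d + 0))) + 0)
2. [add_zero →] (d + 0)  →  d;  E = (((3 + (b * 1)) + (- d)) + 0)
3. [mul_one →] (b * 1)  →  b;  E = (((3 + b) + (- d)) + 0)
4. [add_zero →] (((3 + b) + (- d)) + 0)  →  ((3 + b) + (- d));  cost 12 ≤ 12, done

((3 + b) + (- d))   [cost 12]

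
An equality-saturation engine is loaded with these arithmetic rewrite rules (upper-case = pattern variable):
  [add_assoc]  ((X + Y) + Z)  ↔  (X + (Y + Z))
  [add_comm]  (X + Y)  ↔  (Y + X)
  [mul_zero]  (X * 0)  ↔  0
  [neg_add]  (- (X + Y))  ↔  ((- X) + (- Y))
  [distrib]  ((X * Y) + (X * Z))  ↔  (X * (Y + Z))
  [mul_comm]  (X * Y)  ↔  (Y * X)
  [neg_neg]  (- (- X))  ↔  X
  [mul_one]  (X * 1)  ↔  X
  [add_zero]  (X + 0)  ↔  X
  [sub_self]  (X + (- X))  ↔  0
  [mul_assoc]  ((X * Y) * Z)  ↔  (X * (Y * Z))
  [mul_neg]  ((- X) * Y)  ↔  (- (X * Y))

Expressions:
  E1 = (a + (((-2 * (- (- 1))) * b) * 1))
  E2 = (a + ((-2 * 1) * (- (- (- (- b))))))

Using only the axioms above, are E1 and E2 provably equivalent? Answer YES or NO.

(1) (- (- 1))  =[neg_neg →]=  1    ⊢ (a + (((-2 * 1) * b) * 1))
(2) (-2 * 1)  =[mul_one →]=  -2    ⊢ (a + ((-2 * b) * 1))
(3) ((-2 * b) * 1)  =[mul_one →]=  (-2 * b)    ⊢ (a + (-2 * b))
(4) -2  =[mul_one ←]=  (-2 * 1)    ⊢ (a + ((-2 * 1) * b))
(5) b  =[neg_neg ←]=  (- (- b))    ⊢ (a + ((-2 * 1) * (- (- b))))
(6) b  =[neg_neg ←]=  (- (- b))    ⊢ E2

YES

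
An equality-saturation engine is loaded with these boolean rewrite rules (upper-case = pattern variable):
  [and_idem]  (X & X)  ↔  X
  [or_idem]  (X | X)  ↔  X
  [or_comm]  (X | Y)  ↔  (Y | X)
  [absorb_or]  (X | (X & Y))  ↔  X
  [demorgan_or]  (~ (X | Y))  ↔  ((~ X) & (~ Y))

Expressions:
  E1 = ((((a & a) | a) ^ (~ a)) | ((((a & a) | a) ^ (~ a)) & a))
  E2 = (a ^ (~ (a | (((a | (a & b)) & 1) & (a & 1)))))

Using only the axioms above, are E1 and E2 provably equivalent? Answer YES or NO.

1. [absorb_or →] ((((a & a) | a) ^ (~ a)) | ((((a & a) | a) ^ (~ a)) & a))  →  (((a & a) | a) ^ (~ a))
2. [and_idem →] (a & a)  →  a;  E1 = ((a | a) ^ (~ a))
3. [or_idem →] (a | a)  →  a;  E1 = (a ^ (~ a))
4. [absorb_or ←] a  →  (a | (a & 1));  E1 = (a ^ (~ (a | (a & 1))))
5. [and_idem ←] (a & 1)  →  ((a & 1) & (a & 1));  E1 = (a ^ (~ (a | ((a & 1) & (a & 1)))))
6. [absorb_or ←] a  →  (a | (a & b));  this is E2

YES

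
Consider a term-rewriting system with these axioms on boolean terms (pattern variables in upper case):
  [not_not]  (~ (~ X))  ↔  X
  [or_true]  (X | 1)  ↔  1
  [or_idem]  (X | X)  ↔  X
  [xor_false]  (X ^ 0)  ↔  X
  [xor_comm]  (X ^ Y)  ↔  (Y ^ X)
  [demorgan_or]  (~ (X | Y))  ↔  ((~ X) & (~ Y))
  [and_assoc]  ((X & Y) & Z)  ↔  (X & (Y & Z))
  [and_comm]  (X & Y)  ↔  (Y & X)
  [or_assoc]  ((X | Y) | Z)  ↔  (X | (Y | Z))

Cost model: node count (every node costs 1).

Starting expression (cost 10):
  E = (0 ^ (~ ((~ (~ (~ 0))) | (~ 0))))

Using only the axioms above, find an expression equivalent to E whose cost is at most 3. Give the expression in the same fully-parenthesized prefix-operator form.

step 1: not_not (→) rewrites (~ (~ 0)) into 0, now (0 ^ (~ ((~ 0) | (~ 0))))
step 2: or_idem (→) rewrites ((~ 0) | (~ 0)) into (~ 0), now (0 ^ (~ (~ 0)))
step 3: not_not (→) rewrites (~ (~ 0)) into 0, reaching cost 3 (bound 3)

(0 ^ 0)   [cost 3]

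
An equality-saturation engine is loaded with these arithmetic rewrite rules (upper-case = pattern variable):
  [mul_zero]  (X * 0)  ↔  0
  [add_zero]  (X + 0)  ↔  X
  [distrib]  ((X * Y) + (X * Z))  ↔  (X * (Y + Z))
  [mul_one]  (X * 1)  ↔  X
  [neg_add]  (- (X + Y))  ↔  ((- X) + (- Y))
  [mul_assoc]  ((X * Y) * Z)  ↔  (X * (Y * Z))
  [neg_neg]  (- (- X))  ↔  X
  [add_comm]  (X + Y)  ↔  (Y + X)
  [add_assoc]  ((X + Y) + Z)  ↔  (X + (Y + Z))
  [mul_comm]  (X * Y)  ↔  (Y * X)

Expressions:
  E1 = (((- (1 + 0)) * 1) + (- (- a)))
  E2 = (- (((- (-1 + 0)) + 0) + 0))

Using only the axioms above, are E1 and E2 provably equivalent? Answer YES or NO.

All listed rules preserve value, hence provable equivalence implies equal values everywhere; look for a separating assignment.
a=1 gives E1 ↦ 0, E2 ↦ -1; values differ ⇒ not provably equivalent.

NO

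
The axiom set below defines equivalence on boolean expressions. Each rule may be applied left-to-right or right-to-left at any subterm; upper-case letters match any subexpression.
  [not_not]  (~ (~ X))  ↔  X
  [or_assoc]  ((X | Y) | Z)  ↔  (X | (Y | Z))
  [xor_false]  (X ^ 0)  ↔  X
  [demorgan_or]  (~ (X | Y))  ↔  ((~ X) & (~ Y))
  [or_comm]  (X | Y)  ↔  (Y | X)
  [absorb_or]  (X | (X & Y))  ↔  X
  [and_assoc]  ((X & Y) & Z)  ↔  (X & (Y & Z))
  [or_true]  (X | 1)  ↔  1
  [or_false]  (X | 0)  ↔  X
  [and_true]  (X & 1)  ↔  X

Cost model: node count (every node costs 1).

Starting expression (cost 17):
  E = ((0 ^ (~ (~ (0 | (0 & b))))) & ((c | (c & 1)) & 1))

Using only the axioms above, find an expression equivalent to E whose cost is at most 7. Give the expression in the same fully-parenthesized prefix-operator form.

1. [absorb_or →] (c | (c & 1))  →  c;  E = ((0 ^ (~ (~ (0 | (0 & b))))) & (c & 1))
2. [absorb_or →] (0 | (0 & b))  →  0;  E = ((0 ^ (~ (~ 0))) & (c & 1))
3. [not_not →] (~ (~ 0))  →  0;  cost 7 ≤ 7, done

((0 ^ 0) & (c & 1))   [cost 7]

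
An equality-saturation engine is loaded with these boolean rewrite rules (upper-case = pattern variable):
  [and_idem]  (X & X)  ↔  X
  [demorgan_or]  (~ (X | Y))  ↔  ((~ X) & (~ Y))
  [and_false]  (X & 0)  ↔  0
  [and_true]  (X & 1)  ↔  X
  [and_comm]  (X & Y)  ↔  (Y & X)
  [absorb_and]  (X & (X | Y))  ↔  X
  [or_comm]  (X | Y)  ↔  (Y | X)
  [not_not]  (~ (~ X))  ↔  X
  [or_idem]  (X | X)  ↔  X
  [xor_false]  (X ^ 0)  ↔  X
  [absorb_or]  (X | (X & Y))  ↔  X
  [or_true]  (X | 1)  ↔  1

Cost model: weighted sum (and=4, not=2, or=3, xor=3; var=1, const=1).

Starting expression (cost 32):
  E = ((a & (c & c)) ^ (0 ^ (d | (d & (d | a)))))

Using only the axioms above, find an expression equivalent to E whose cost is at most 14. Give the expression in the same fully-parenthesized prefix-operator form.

((a & c) ^ (0 ^ d))   [cost 14]

step 1: and_idem (→) rewrites (c & c) into c, now ((a & c) ^ (0 ^ (d | (d & (d | a)))))
step 2: absorb_and (→) rewrites (d & (d | a)) into d, now ((a & c) ^ (0 ^ (d | d)))
step 3: or_idem (→) rewrites (d | d) into d, reaching cost 14 (bound 14)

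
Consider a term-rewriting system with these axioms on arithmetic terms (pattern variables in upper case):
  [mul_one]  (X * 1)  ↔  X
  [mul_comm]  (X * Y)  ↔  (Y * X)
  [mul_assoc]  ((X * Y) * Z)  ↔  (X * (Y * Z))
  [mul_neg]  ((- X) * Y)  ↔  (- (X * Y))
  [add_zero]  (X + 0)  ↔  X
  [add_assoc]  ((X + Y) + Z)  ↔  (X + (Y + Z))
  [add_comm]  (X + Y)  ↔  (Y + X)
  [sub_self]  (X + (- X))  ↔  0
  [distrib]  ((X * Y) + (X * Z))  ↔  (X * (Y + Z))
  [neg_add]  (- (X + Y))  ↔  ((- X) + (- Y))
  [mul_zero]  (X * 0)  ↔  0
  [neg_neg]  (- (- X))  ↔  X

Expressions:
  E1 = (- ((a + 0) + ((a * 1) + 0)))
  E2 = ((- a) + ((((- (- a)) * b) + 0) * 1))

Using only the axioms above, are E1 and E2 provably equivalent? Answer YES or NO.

The axioms are sound identities: if E1 ↔* E2 then E1 and E2 evaluate identically under any assignment.
Under a=1, b=0: E1 evaluates to -2, E2 to -1. Distinct ⇒ no rewrite sequence connects them.

NO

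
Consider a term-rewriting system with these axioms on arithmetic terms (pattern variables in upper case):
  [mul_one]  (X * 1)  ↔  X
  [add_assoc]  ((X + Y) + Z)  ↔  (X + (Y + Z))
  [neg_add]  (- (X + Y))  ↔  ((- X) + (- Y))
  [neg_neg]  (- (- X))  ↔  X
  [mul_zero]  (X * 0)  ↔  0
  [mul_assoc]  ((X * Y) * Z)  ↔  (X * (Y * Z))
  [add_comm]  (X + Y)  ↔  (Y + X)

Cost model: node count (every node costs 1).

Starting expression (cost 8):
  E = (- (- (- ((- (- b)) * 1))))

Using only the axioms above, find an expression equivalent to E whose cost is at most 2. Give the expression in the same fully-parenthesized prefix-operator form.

step 1: mul_one (→) rewrites ((- (- b)) * 1) into (- (- b)), now (- (- (- (- (- b)))))
step 2: neg_neg (→) rewrites (- (- (- (- (- b))))) into (- (- (- b)))
step 3: neg_neg (→) rewrites (- (- (- b))) into (- b), reaching cost 2 (bound 2)

(- b)   [cost 2]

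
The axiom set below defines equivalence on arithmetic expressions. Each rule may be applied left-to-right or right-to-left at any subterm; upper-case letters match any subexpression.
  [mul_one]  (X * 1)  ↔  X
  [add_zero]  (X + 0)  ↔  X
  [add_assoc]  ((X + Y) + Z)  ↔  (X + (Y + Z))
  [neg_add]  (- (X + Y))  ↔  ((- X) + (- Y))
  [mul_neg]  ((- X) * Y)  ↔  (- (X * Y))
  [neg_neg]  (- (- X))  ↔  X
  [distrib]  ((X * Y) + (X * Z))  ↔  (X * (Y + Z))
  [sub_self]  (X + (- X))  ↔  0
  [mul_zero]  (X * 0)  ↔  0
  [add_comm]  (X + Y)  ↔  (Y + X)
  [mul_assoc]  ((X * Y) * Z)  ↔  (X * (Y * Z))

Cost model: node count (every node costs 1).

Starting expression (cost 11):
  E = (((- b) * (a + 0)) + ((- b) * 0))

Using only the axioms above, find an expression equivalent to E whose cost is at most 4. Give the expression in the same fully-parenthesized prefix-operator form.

step 1: add_zero (→) rewrites (a + 0) into a, now (((- b) * a) + ((- b) * 0))
step 2: distrib (→) rewrites (((- b) * a) + ((- b) * 0)) into ((- b) * (a + 0))
step 3: add_zero (→) rewrites (a + 0) into a, reaching cost 4 (bound 4)

((- b) * a)   [cost 4]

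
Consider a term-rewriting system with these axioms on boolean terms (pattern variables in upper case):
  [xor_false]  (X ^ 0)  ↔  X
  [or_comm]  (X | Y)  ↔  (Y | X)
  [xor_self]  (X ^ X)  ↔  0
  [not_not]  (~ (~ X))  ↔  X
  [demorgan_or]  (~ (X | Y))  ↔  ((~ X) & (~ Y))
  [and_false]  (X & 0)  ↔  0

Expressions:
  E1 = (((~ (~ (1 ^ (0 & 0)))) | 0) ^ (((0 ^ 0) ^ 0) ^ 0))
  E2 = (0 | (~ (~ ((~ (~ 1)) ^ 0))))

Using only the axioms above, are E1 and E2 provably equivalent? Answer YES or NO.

YES

1. [not_not →] (~ (~ (1 ^ (0 & 0))))  →  (1 ^ (0 & 0));  E1 = (((1 ^ (0 & 0)) | 0) ^ (((0 ^ 0) ^ 0) ^ 0))
2. [xor_false →] ((0 ^ 0) ^ 0)  →  (0 ^ 0);  E1 = (((1 ^ (0 & 0)) | 0) ^ ((0 ^ 0) ^ 0))
3. [xor_false →] (0 ^ 0)  →  0;  E1 = (((1 ^ (0 & 0)) | 0) ^ (0 ^ 0))
4. [xor_false →] (0 ^ 0)  →  0;  E1 = (((1 ^ (0 & 0)) | 0) ^ 0)
5. [and_false →] (0 & 0)  →  0;  E1 = (((1 ^ 0) | 0) ^ 0)
6. [xor_false →] (1 ^ 0)  →  1;  E1 = ((1 | 0) ^ 0)
7. [xor_false →] ((1 | 0) ^ 0)  →  (1 | 0)
8. [or_comm →] (1 | 0)  →  (0 | 1)
9. [not_not ←] 1  →  (~ (~ 1));  E1 = (0 | (~ (~ 1)))
10. [xor_false ←] 1  →  (1 ^ 0);  E1 = (0 | (~ (~ (1 ^ 0))))
11. [not_not ←] 1  →  (~ (~ 1));  this is E2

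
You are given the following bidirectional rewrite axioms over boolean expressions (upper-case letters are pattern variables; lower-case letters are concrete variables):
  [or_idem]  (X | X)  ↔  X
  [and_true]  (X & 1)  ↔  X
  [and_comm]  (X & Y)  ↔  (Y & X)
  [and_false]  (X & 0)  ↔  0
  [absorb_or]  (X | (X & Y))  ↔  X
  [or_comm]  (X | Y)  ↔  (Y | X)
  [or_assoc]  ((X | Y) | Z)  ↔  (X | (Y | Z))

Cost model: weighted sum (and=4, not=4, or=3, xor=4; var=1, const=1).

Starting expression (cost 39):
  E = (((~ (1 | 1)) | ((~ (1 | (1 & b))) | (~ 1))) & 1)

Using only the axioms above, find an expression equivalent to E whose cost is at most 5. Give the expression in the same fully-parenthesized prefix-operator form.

1. [absorb_or →] (1 | (1 & b))  →  1;  E = (((~ (1 | 1)) | ((~ 1) | (~ 1))) & 1)
2. [or_idem →] (1 | 1)  →  1;  E = (((~ 1) | ((~ 1) | (~ 1))) & 1)
3. [or_idem →] ((~ 1) | (~ 1))  →  (~ 1);  E = (((~ 1) | (~ 1)) & 1)
4. [or_idem →] ((~ 1) | (~ 1))  →  (~ 1);  E = ((~ 1) & 1)
5. [and_true →] ((~ 1) & 1)  →  (~ 1);  cost 5 ≤ 5, done

(~ 1)   [cost 5]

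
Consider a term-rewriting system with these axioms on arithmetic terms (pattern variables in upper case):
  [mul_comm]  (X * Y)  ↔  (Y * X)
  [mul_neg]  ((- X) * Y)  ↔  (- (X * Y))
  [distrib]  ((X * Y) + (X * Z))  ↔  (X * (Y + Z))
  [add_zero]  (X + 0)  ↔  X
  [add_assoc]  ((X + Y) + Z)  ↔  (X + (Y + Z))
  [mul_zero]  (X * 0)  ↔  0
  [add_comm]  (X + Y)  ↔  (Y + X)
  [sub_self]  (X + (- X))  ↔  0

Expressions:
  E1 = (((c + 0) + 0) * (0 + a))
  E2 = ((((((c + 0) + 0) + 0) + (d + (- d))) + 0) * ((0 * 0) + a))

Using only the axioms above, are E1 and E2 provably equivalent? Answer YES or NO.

step 1: add_zero (←) rewrites (c + 0) into ((c + 0) + 0), now ((((c + 0) + 0) + 0) * (0 + a))
step 2: sub_self (←) rewrites 0 into (d + (- d)), now ((((c + 0) + (d + (- d))) + 0) * (0 + a))
step 3: add_zero (←) rewrites c into (c + 0), now (((((c + 0) + 0) + (d + (- d))) + 0) * (0 + a))
step 4: mul_zero (←) rewrites 0 into (0 * 0), now (((((c + 0) + 0) + (d + (- d))) + 0) * ((0 * 0) + a))
step 5: add_zero (←) rewrites c into (c + 0), which is E2

YES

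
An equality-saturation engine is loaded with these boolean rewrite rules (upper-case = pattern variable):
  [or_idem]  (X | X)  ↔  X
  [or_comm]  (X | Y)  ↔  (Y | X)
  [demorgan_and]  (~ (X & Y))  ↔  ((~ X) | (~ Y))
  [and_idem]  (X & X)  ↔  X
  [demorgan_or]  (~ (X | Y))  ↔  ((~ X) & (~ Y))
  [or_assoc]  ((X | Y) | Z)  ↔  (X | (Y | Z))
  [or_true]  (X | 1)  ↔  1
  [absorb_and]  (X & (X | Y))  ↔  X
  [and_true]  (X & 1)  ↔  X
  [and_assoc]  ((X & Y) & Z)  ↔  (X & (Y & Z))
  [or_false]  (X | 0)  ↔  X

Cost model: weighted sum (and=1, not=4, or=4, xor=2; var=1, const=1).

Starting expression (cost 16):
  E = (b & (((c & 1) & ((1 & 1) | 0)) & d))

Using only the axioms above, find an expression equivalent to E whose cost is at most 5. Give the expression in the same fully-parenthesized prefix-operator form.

(1) ((1 & 1) | 0)  =[or_false →]=  (1 & 1)    ⊢ (b & (((c & 1) & (1 & 1)) & d))
(2) (1 & 1)  =[and_idem →]=  1    ⊢ (b & (((c & 1) & 1) & d))
(3) ((c & 1) & 1)  =[and_true →]=  (c & 1)    ⊢ (b & ((c & 1) & d))
(4) (c & 1)  =[and_true →]=  c    ⊢ cost 5, within 5

(b & (c & d))   [cost 5]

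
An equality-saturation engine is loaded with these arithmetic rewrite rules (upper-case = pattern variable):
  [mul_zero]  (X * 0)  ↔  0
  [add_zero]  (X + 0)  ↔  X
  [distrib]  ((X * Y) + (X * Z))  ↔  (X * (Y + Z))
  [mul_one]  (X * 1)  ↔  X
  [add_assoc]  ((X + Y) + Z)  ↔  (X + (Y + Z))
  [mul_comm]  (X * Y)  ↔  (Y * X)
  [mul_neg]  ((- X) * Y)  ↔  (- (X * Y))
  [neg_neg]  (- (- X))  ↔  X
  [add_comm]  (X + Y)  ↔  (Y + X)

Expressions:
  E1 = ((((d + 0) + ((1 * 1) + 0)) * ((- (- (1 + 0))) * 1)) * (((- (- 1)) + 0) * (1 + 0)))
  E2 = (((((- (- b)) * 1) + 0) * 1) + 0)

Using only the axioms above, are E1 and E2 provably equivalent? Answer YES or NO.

The axioms are sound identities: if E1 ↔* E2 then E1 and E2 evaluate identically under any assignment.
Under b=0, d=0: E1 evaluates to 1, E2 to 0. Distinct ⇒ no rewrite sequence connects them.

NO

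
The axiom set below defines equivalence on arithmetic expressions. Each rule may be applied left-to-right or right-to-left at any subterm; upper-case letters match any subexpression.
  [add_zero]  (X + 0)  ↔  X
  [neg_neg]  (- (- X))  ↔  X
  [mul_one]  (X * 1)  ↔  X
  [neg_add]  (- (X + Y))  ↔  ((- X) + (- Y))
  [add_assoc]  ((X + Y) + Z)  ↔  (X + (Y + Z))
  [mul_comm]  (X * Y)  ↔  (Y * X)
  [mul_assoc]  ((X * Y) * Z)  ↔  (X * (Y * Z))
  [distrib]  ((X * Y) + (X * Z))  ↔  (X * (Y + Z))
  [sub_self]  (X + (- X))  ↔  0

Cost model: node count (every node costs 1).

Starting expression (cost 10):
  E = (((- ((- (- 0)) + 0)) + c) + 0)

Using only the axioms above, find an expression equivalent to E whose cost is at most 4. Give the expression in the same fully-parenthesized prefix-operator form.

((- 0) + c)   [cost 4]

step 1: add_zero (→) rewrites ((- (- 0)) + 0) into (- (- 0)), now (((- (- (- 0))) + c) + 0)
step 2: add_zero (→) rewrites (((- (- (- 0))) + c) + 0) into ((- (- (- 0))) + c)
step 3: neg_neg (→) rewrites (- (- 0)) into 0, reaching cost 4 (bound 4)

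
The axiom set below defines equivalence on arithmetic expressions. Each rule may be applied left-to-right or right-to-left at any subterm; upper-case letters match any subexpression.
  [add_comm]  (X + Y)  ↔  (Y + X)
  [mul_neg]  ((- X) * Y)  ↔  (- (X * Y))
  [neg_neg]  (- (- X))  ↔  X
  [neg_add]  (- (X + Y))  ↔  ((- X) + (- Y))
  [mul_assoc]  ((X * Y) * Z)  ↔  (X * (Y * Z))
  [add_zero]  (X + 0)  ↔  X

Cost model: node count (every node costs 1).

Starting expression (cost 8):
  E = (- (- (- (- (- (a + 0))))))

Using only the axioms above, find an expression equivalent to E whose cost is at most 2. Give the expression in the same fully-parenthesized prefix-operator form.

1. [add_zero →] (a + 0)  →  a;  E = (- (- (- (- (- a)))))
2. [neg_neg →] (- (- (- (- a))))  →  (- (- a));  E = (- (- (- a)))
3. [neg_neg →] (- (- a))  →  a;  cost 2 ≤ 2, done

(- a)   [cost 2]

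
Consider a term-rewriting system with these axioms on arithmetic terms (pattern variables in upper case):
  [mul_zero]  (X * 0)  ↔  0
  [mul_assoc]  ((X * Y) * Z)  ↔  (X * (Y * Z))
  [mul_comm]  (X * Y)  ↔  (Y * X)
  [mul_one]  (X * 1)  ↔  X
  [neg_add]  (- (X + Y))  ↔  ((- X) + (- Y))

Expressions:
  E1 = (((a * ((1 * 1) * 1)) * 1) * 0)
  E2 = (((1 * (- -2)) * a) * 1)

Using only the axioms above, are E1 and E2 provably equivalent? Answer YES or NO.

NO

All listed rules preserve value, hence provable equivalence implies equal values everywhere; look for a separating assignment.
a=1 gives E1 ↦ 0, E2 ↦ 2; values differ ⇒ not provably equivalent.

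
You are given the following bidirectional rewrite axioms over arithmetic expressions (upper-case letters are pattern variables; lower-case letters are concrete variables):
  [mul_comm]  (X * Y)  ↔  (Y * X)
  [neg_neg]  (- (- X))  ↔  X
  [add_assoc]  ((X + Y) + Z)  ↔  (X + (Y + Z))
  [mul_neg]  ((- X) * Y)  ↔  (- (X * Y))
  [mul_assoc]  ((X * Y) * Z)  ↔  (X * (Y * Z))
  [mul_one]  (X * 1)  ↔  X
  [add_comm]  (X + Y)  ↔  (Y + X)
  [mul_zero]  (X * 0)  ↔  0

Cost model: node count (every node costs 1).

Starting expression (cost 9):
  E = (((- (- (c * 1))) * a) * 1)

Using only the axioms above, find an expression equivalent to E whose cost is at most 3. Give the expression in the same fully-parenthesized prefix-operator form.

(1) (c * 1)  =[mul_one →]=  c    ⊢ (((- (- c)) * a) * 1)
(2) (- (- c))  =[neg_neg →]=  c    ⊢ ((c * a) * 1)
(3) ((c * a) * 1)  =[mul_one →]=  (c * a)    ⊢ cost 3, within 3

(c * a)   [cost 3]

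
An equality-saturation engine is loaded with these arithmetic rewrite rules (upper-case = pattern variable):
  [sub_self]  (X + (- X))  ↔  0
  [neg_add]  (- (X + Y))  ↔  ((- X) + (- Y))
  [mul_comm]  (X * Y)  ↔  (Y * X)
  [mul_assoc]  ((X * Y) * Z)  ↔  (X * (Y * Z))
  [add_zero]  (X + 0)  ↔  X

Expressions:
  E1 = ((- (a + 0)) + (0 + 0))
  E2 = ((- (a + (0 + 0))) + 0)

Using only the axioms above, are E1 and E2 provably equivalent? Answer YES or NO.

(1) (a + 0)  =[add_zero →]=  a    ⊢ ((- a) + (0 + 0))
(2) (0 + 0)  =[add_zero →]=  0    ⊢ ((- a) + 0)
(3) ((- a) + 0)  =[add_zero →]=  (- a)
(4) a  =[add_zero ←]=  (a + 0)    ⊢ (- (a + 0))
(5) 0  =[add_zero ←]=  (0 + 0)    ⊢ (- (a + (0 + 0)))
(6) (- (a + (0 + 0)))  =[add_zero ←]=  ((- (a + (0 + 0))) + 0)    ⊢ E2

YES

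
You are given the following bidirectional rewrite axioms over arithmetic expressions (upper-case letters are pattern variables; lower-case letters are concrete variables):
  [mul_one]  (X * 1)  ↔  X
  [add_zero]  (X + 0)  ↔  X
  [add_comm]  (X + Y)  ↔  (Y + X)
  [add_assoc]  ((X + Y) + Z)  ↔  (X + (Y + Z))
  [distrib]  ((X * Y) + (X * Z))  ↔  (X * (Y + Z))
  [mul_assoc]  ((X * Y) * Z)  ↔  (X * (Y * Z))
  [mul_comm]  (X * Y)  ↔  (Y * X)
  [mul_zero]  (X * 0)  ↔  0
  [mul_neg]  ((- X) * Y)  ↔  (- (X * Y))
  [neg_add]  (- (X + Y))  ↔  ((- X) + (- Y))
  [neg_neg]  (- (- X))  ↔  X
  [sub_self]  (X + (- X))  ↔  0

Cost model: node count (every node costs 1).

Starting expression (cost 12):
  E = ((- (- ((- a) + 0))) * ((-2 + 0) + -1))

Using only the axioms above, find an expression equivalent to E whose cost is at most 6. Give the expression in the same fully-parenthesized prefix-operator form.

((- a) * (-2 + -1))   [cost 6]

1. [add_zero →] (-2 + 0)  →  -2;  E = ((- (- ((- a) + 0))) * (-2 + -1))
2. [add_zero →] ((- a) + 0)  →  (- a);  E = ((- (- (- a))) * (-2 + -1))
3. [neg_neg →] (- (- a))  →  a;  cost 6 ≤ 6, done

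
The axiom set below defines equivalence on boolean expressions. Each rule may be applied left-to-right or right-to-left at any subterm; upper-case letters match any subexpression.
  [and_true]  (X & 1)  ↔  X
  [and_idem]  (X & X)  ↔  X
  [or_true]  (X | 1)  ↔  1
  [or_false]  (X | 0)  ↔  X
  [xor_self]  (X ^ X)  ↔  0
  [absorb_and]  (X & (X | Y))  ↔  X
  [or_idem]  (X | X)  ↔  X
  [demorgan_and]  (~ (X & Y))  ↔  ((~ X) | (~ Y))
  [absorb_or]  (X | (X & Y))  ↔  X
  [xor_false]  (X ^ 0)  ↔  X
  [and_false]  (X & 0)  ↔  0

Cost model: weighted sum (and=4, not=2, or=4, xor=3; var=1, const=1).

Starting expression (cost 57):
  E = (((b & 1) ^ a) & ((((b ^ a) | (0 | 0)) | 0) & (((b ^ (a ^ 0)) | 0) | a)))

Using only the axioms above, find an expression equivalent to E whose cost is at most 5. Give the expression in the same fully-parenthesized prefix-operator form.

step 1: xor_false (→) rewrites (a ^ 0) into a, now (((b & 1) ^ a) & ((((b ^ a) | (0 | 0)) | 0) & (((b ^ a) | 0) | a)))
step 2: or_false (→) rewrites (((b ^ a) | (0 | 0)) | 0) into ((b ^ a) | (0 | 0)), now (((b & 1) ^ a) & (((b ^ a) | (0 | 0)) & (((b ^ a) | 0) | a)))
step 3: or_false (→) rewrites (0 | 0) into 0, now (((b & 1) ^ a) & (((b ^ a) | 0) & (((b ^ a) | 0) | a)))
step 4: and_true (→) rewrites (b & 1) into b, now ((b ^ a) & (((b ^ a) | 0) & (((b ^ a) | 0) | a)))
step 5: absorb_and (→) rewrites (((b ^ a) | 0) & (((b ^ a) | 0) | a)) into ((b ^ a) | 0), now ((b ^ a) & ((b ^ a) | 0))
step 6: absorb_and (→) rewrites ((b ^ a) & ((b ^ a) | 0)) into (b ^ a), reaching cost 5 (bound 5)

(b ^ a)   [cost 5]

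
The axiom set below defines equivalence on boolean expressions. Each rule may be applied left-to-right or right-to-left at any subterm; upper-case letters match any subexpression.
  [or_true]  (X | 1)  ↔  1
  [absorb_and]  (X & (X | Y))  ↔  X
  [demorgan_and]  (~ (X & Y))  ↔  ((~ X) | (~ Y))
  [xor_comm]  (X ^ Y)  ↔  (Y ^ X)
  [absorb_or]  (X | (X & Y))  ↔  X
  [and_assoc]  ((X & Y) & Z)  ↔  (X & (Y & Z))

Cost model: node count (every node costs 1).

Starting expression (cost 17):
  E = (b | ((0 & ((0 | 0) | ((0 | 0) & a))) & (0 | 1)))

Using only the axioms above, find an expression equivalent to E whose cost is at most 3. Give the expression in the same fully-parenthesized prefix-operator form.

(b | 0)   [cost 3]

step 1: absorb_or (→) rewrites ((0 | 0) | ((0 | 0) & a)) into (0 | 0), now (b | ((0 & (0 | 0)) & (0 | 1)))
step 2: absorb_and (→) rewrites (0 & (0 | 0)) into 0, now (b | (0 & (0 | 1)))
step 3: absorb_and (→) rewrites (0 & (0 | 1)) into 0, reaching cost 3 (bound 3)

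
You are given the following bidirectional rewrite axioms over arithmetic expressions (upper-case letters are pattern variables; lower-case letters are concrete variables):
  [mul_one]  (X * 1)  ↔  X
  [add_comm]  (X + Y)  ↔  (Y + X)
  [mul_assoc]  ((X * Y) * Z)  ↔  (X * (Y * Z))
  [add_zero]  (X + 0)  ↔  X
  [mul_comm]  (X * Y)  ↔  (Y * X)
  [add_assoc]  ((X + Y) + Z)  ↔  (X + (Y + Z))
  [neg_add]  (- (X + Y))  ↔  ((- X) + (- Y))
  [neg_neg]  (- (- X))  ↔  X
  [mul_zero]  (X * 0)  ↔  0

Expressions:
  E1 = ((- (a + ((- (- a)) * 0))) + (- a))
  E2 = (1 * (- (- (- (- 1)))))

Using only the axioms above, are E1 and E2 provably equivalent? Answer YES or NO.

All listed rules preserve value, hence provable equivalence implies equal values everywhere; look for a separating assignment.
a=0 gives E1 ↦ 0, E2 ↦ 1; values differ ⇒ not provably equivalent.

NO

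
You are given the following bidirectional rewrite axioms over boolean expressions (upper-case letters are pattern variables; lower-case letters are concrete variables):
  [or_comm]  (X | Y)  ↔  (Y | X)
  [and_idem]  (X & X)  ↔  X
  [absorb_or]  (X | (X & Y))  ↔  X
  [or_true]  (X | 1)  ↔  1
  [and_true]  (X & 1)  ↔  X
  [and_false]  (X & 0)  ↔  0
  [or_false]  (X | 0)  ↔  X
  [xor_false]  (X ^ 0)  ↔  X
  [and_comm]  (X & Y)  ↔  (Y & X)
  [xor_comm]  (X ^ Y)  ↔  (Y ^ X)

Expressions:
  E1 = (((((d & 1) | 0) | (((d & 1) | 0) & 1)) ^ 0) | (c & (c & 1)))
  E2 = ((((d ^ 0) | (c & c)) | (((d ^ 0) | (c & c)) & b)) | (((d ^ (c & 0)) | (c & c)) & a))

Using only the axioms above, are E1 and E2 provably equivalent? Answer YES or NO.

YES

1. [absorb_or →] (((d & 1) | 0) | (((d & 1) | 0) & 1))  →  ((d & 1) | 0);  E1 = ((((d & 1) | 0) ^ 0) | (c & (c & 1)))
2. [and_true →] (d & 1)  →  d;  E1 = (((d | 0) ^ 0) | (c & (c & 1)))
3. [or_false →] (d | 0)  →  d;  E1 = ((d ^ 0) | (c & (c & 1)))
4. [and_true →] (c & 1)  →  c;  E1 = ((d ^ 0) | (c & c))
5. [absorb_or ←] ((d ^ 0) | (c & c))  →  (((d ^ 0) | (c & c)) | (((d ^ 0) | (c & c)) & a))
6. [and_false ←] 0  →  (c & 0);  E1 = (((d ^ 0) | (c & c)) | (((d ^ (c & 0)) | (c & c)) & a))
7. [absorb_or ←] ((d ^ 0) | (c & c))  →  (((d ^ 0) | (c & c)) | (((d ^ 0) | (c & c)) & b));  this is E2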